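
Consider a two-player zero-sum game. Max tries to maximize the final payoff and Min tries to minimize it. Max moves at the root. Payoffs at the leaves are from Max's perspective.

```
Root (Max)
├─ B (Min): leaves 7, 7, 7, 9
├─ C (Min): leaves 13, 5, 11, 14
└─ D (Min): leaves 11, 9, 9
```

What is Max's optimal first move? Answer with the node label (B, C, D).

B (Min): min(7, 7, 7, 9) = 7
C (Min): min(13, 5, 11, 14) = 5
D (Min): min(11, 9, 9) = 9
Root (Max): max(7, 5, 9) = 9
Max picks the child with the highest value: D (value 9).

D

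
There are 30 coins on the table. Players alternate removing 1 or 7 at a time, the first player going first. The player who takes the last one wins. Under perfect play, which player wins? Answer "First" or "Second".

Second

Compute winning (W) and losing (L) positions by backward induction:
i:   0  1  2  3  4  5  6  7  8  9 10 11 12 13 14 15 16 17 18 19 20 21 22 23 24 25 26 27 28 29 30
     L  W  L  W  L  W  L  W  L  W  L  W  L  W  L  W  L  W  L  W  L  W  L  W  L  W  L  W  L  W  L
Position 30 is L, so the second player wins.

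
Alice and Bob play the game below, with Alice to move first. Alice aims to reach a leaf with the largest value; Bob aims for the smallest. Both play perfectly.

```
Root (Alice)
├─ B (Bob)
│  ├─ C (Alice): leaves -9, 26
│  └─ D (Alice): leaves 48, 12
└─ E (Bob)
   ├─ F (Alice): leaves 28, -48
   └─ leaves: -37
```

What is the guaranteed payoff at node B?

26

C: max(-9, 26) = 26
D: max(48, 12) = 48
B: min(26, 48) = 26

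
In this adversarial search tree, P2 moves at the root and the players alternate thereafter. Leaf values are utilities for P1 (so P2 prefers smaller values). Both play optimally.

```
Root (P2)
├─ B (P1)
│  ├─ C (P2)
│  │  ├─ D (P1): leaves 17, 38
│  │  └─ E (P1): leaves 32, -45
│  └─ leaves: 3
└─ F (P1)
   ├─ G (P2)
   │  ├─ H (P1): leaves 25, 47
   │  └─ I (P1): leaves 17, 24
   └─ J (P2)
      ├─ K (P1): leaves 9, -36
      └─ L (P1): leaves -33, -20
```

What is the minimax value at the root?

24

D (P1): max(17, 38) = 38
E (P1): max(32, -45) = 32
C (P2): min(38, 32) = 32
B (P1): max(32, 3) = 32
H (P1): max(25, 47) = 47
I (P1): max(17, 24) = 24
G (P2): min(47, 24) = 24
K (P1): max(9, -36) = 9
L (P1): max(-33, -20) = -20
J (P2): min(9, -20) = -20
F (P1): max(24, -20) = 24
Root (P2): min(32, 24) = 24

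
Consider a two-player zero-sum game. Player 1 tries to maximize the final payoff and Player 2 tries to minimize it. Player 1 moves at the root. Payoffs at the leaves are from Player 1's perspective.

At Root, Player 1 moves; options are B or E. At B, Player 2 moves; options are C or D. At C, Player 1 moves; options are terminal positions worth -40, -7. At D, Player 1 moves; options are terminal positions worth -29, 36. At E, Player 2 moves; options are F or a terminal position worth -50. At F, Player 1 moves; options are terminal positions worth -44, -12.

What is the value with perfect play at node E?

-50

F: max(-44, -12) = -12
E: min(-12, -50) = -50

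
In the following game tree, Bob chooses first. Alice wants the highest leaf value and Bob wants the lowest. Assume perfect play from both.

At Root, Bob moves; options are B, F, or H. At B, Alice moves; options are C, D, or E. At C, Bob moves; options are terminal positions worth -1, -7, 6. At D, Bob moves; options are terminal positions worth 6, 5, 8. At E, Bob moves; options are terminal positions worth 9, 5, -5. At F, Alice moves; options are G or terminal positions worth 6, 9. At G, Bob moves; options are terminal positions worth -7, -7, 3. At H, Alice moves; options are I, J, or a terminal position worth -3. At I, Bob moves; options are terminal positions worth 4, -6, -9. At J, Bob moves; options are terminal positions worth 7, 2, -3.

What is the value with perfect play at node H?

-3

I: min(4, -6, -9) = -9
J: min(7, 2, -3) = -3
H: max(-9, -3, -3) = -3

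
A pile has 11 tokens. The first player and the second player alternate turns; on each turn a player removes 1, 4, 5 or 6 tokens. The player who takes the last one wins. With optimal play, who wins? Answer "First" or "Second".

i:   0  1  2  3  4  5  6  7  8  9 10 11
     L  W  L  W  W  W  W  W  W  L  W  L
Position 11 is L, so the second player wins.

Second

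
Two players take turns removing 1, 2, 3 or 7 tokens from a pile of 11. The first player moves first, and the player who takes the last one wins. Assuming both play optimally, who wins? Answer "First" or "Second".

First

W/L table (W = player to move can force a win):
i:   0  1  2  3  4  5  6  7  8  9 10 11
     L  W  W  W  L  W  W  W  L  W  W  W
Position 11 is W, so the first player wins.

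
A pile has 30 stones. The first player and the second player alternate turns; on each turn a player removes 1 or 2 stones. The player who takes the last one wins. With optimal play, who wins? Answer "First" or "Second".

i:   0  1  2  3  4  5  6  7  8  9 10 11 12 13 14 15 16 17 18 19 20 21 22 23 24 25 26 27 28 29 30
     L  W  W  L  W  W  L  W  W  L  W  W  L  W  W  L  W  W  L  W  W  L  W  W  L  W  W  L  W  W  L
Position 30 is L, so the second player wins.

Second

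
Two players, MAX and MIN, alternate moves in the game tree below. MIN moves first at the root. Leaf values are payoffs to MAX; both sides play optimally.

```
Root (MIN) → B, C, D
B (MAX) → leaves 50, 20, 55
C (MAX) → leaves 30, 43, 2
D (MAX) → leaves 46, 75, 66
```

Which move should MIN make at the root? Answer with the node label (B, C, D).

B (MAX): max(50, 20, 55) = 55
C (MAX): max(30, 43, 2) = 43
D (MAX): max(46, 75, 66) = 75
Root (MIN): min(55, 43, 75) = 43
MIN picks the child with the lowest value: C (value 43).

C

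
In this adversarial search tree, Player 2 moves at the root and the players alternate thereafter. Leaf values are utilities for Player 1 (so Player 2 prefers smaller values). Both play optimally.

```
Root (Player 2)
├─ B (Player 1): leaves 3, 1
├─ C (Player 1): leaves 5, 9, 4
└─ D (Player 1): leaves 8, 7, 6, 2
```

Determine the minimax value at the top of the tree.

B (Player 1): max(3, 1) = 3
C (Player 1): max(5, 9, 4) = 9
D (Player 1): max(8, 7, 6, 2) = 8
Root (Player 2): min(3, 9, 8) = 3

3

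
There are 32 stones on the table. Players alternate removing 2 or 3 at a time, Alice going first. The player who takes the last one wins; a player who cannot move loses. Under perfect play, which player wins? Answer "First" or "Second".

i:   0  1  2  3  4  5  6  7  8  9 10 11 12 13 14 15 16 17 18 19 20 21 22 23 24 25 26 27 28 29 30 31 32
     L  L  W  W  W  L  L  W  W  W  L  L  W  W  W  L  L  W  W  W  L  L  W  W  W  L  L  W  W  W  L  L  W
Position 32 is W, so the first player wins.

First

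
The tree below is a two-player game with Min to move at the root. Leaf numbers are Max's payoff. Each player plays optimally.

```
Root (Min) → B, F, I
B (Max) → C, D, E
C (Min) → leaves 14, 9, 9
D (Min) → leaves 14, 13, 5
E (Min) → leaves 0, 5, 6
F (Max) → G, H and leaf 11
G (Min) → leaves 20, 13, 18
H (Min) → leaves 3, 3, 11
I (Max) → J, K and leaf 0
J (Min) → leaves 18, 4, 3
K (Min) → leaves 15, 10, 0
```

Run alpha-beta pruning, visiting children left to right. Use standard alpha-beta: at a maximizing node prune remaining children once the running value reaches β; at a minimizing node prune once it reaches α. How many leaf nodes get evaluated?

C [α=-∞,β=+∞]: v=9
D [α=9,β=+∞]: v=5
E [α=9,β=+∞]: v=0 after child 1 ≤ α → α-cutoff, skip 2
B [α=-∞,β=+∞]: v=9
G [α=-∞,β=9]: v=13
F [α=-∞,β=9]: v=13 after child 1 ≥ β → β-cutoff, skip 2
J [α=-∞,β=9]: v=3
K [α=3,β=9]: v=0
I [α=-∞,β=9]: v=3
Root [α=-∞,β=+∞]: v=3
Leaves evaluated: 17 of 23.

17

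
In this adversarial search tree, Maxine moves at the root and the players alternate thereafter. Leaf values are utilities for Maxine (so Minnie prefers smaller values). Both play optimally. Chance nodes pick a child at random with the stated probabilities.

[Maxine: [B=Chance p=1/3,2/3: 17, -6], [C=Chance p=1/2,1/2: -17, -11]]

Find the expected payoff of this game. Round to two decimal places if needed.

1.67

B (Chance): 1/3·17 + 2/3·-6 = 1.67
C (Chance): 1/2·-17 + 1/2·-11 = -14
Root (Maxine): max(1.67, -14) = 1.67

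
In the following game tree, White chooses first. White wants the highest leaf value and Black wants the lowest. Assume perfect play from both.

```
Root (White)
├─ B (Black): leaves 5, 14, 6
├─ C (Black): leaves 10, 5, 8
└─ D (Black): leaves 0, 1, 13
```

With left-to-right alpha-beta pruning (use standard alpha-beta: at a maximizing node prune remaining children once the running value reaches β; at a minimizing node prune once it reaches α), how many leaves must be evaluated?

6

B [α=-∞,β=+∞]: v=5
C [α=5,β=+∞]: v=5 after child 2 ≤ α → α-cutoff, skip 1
D [α=5,β=+∞]: v=0 after child 1 ≤ α → α-cutoff, skip 2
Root [α=-∞,β=+∞]: v=5
Leaves evaluated: 6 of 9.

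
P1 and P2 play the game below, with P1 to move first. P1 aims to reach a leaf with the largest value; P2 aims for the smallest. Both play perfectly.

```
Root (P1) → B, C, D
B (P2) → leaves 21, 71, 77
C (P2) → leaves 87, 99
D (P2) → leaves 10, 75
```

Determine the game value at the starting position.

87

B (P2): min(21, 71, 77) = 21
C (P2): min(87, 99) = 87
D (P2): min(10, 75) = 10
Root (P1): max(21, 87, 10) = 87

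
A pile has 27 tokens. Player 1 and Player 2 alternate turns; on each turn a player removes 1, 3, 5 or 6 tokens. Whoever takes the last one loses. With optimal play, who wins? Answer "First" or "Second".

Second

i:   0  1  2  3  4  5  6  7  8  9 10 11 12 13 14 15 16 17 18 19 20 21 22 23 24 25 26 27
     W  L  W  L  W  L  W  W  W  W  W  W  L  W  L  W  L  W  W  W  W  W  W  L  W  L  W  L
Position 27 is L, so the second player wins.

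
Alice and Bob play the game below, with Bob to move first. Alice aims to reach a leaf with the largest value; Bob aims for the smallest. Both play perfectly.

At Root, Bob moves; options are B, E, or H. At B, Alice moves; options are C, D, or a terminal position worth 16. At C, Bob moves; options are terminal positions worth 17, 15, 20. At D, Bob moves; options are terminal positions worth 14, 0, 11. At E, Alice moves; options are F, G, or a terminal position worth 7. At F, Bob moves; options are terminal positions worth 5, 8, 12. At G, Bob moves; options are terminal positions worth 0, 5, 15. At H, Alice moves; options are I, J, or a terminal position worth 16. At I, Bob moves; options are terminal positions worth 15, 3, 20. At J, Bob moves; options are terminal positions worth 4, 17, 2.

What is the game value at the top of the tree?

7

C (Bob): min(17, 15, 20) = 15
D (Bob): min(14, 0, 11) = 0
B (Alice): max(15, 0, 16) = 16
F (Bob): min(5, 8, 12) = 5
G (Bob): min(0, 5, 15) = 0
E (Alice): max(5, 0, 7) = 7
I (Bob): min(15, 3, 20) = 3
J (Bob): min(4, 17, 2) = 2
H (Alice): max(3, 2, 16) = 16
Root (Bob): min(16, 7, 16) = 7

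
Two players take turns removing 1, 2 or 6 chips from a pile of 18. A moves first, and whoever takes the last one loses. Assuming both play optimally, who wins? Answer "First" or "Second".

Compute winning (W) and losing (L) positions by backward induction:
i:   0  1  2  3  4  5  6  7  8  9 10 11 12 13 14 15 16 17 18
     W  L  W  W  L  W  W  W  L  W  W  L  W  W  W  L  W  W  L
Position 18 is L, so the second player wins.

Second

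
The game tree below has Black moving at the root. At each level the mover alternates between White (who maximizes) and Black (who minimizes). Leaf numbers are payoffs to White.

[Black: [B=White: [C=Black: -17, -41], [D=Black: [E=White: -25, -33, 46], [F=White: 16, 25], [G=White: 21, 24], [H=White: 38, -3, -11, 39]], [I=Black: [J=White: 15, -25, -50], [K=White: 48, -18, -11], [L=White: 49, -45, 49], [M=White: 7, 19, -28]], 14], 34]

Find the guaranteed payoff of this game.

24

C (Black): min(-17, -41) = -41
E (White): max(-25, -33, 46) = 46
F (White): max(16, 25) = 25
G (White): max(21, 24) = 24
H (White): max(38, -3, -11, 39) = 39
D (Black): min(46, 25, 24, 39) = 24
J (White): max(15, -25, -50) = 15
K (White): max(48, -18, -11) = 48
L (White): max(49, -45, 49) = 49
M (White): max(7, 19, -28) = 19
I (Black): min(15, 48, 49, 19) = 15
B (White): max(-41, 24, 15, 14) = 24
Root (Black): min(24, 34) = 24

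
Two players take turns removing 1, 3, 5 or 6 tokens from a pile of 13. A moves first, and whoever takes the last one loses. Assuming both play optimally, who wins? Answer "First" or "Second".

First

Compute winning (W) and losing (L) positions by backward induction:
i:   0  1  2  3  4  5  6  7  8  9 10 11 12 13
     W  L  W  L  W  L  W  W  W  W  W  W  L  W
Position 13 is W, so the first player wins.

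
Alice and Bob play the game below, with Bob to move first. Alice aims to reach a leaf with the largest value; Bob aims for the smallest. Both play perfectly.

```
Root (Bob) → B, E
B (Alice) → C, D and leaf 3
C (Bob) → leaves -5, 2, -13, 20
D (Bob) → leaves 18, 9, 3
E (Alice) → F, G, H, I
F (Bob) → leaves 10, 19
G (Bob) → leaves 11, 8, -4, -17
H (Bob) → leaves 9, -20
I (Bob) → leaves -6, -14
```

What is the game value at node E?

10

F: min(10, 19) = 10
G: min(11, 8, -4, -17) = -17
H: min(9, -20) = -20
I: min(-6, -14) = -14
E: max(10, -17, -20, -14) = 10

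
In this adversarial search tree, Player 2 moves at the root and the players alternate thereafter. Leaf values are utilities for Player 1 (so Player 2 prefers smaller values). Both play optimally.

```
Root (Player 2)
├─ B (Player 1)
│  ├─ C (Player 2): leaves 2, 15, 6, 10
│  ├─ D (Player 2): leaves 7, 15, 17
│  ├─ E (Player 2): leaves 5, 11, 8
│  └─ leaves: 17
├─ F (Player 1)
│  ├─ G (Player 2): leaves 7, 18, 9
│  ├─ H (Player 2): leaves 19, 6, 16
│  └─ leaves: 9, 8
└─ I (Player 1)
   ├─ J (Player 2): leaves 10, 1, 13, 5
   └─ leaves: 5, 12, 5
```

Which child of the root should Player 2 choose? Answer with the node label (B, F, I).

F

C (Player 2): min(2, 15, 6, 10) = 2
D (Player 2): min(7, 15, 17) = 7
E (Player 2): min(5, 11, 8) = 5
B (Player 1): max(2, 7, 5, 17) = 17
G (Player 2): min(7, 18, 9) = 7
H (Player 2): min(19, 6, 16) = 6
F (Player 1): max(7, 6, 9, 8) = 9
J (Player 2): min(10, 1, 13, 5) = 1
I (Player 1): max(1, 5, 12, 5) = 12
Root (Player 2): min(17, 9, 12) = 9
Player 2 picks the child with the lowest value: F (value 9).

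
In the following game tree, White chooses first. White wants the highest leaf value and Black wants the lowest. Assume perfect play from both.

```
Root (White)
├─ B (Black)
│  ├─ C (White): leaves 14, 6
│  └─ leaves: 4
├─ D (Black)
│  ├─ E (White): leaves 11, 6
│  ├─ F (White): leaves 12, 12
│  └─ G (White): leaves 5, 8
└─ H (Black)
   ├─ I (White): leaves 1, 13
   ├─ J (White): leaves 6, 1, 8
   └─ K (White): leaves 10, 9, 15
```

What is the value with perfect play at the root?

8

C (White): max(14, 6) = 14
B (Black): min(14, 4) = 4
E (White): max(11, 6) = 11
F (White): max(12, 12) = 12
G (White): max(5, 8) = 8
D (Black): min(11, 12, 8) = 8
I (White): max(1, 13) = 13
J (White): max(6, 1, 8) = 8
K (White): max(10, 9, 15) = 15
H (Black): min(13, 8, 15) = 8
Root (White): max(4, 8, 8) = 8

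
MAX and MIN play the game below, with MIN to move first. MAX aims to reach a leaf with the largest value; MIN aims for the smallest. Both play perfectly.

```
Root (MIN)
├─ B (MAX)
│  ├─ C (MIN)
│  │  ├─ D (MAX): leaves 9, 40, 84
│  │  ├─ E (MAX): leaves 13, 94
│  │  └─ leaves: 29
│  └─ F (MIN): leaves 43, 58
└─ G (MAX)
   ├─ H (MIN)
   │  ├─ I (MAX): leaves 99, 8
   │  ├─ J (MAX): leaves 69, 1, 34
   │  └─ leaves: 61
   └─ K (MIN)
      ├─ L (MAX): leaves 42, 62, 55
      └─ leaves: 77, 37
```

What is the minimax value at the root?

43

D (MAX): max(9, 40, 84) = 84
E (MAX): max(13, 94) = 94
C (MIN): min(84, 94, 29) = 29
F (MIN): min(43, 58) = 43
B (MAX): max(29, 43) = 43
I (MAX): max(99, 8) = 99
J (MAX): max(69, 1, 34) = 69
H (MIN): min(99, 69, 61) = 61
L (MAX): max(42, 62, 55) = 62
K (MIN): min(62, 77, 37) = 37
G (MAX): max(61, 37) = 61
Root (MIN): min(43, 61) = 43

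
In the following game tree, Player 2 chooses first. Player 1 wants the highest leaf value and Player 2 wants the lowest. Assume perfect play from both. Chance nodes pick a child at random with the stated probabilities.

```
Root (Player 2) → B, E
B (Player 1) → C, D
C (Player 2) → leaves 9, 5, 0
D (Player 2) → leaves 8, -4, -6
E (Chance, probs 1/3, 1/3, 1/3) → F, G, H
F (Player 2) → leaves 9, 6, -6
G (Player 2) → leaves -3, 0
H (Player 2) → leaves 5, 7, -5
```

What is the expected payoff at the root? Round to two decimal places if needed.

-4.67

C (Player 2): min(9, 5, 0) = 0
D (Player 2): min(8, -4, -6) = -6
B (Player 1): max(0, -6) = 0
F (Player 2): min(9, 6, -6) = -6
G (Player 2): min(-3, 0) = -3
H (Player 2): min(5, 7, -5) = -5
E (Chance): 1/3·-6 + 1/3·-3 + 1/3·-5 = -4.67
Root (Player 2): min(0, -4.67) = -4.67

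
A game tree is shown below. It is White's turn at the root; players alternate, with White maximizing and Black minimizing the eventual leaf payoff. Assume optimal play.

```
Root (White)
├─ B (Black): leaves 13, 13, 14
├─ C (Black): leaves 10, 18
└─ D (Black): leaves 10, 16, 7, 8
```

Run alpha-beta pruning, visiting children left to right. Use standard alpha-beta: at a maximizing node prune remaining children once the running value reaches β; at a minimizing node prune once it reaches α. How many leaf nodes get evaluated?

B [α=-∞,β=+∞]: v=13
C [α=13,β=+∞]: v=10 after child 1 ≤ α → α-cutoff, skip 1
D [α=13,β=+∞]: v=10 after child 1 ≤ α → α-cutoff, skip 3
Root [α=-∞,β=+∞]: v=13
Leaves evaluated: 5 of 9.

5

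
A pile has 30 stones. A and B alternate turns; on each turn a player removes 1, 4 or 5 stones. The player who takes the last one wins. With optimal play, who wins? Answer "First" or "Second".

Mark each pile size as W (mover wins) or L (mover loses):
i:   0  1  2  3  4  5  6  7  8  9 10 11 12 13 14 15 16 17 18 19 20 21 22 23 24 25 26 27 28 29 30
     L  W  L  W  W  W  W  W  L  W  L  W  W  W  W  W  L  W  L  W  W  W  W  W  L  W  L  W  W  W  W
Position 30 is W, so the first player wins.

First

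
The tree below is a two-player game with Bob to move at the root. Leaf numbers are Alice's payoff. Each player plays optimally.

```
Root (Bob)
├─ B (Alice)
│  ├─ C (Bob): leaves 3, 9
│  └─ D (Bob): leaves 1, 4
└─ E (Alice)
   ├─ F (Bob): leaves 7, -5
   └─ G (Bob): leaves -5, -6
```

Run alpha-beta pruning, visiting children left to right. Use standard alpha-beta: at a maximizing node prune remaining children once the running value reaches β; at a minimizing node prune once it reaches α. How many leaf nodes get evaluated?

C [α=-∞,β=+∞]: v=3
D [α=3,β=+∞]: v=1 after child 1 ≤ α → α-cutoff, skip 1
B [α=-∞,β=+∞]: v=3
F [α=-∞,β=3]: v=-5
G [α=-5,β=3]: v=-5 after child 1 ≤ α → α-cutoff, skip 1
E [α=-∞,β=3]: v=-5
Root [α=-∞,β=+∞]: v=-5
Leaves evaluated: 6 of 8.

6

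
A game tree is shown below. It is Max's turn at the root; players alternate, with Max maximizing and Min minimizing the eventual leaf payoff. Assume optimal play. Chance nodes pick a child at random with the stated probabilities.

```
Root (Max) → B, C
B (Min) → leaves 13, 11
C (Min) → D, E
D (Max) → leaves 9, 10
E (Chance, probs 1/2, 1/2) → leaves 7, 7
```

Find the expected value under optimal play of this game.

B (Min): min(13, 11) = 11
D (Max): max(9, 10) = 10
E (Chance): 1/2·7 + 1/2·7 = 7
C (Min): min(10, 7) = 7
Root (Max): max(11, 7) = 11

11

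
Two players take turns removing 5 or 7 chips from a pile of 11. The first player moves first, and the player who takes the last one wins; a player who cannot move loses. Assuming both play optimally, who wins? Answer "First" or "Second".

Positions where the player to move wins (W) vs loses (L):
i:   0  1  2  3  4  5  6  7  8  9 10 11
     L  L  L  L  L  W  W  W  W  W  W  W
Position 11 is W, so the first player wins.

First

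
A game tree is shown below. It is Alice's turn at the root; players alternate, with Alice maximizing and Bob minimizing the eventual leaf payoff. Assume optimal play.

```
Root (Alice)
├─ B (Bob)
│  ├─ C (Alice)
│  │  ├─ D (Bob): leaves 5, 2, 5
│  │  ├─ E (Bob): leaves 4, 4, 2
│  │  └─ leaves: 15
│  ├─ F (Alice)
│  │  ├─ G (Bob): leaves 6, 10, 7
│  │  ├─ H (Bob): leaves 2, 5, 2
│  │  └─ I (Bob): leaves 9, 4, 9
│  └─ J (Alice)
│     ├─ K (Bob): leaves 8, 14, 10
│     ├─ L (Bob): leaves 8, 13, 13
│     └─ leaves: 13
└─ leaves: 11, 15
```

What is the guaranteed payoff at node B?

6

D: min(5, 2, 5) = 2
E: min(4, 4, 2) = 2
C: max(2, 2, 15) = 15
G: min(6, 10, 7) = 6
H: min(2, 5, 2) = 2
I: min(9, 4, 9) = 4
F: max(6, 2, 4) = 6
K: min(8, 14, 10) = 8
L: min(8, 13, 13) = 8
J: max(8, 8, 13) = 13
B: min(15, 6, 13) = 6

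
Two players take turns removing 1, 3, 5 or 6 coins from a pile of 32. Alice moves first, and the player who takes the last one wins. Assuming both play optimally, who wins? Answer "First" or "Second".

First

W/L table (W = player to move can force a win):
i:   0  1  2  3  4  5  6  7  8  9 10 11 12 13 14 15 16 17 18 19 20 21 22 23 24 25 26 27 28 29 30 31 32
     L  W  L  W  L  W  W  W  W  W  W  L  W  L  W  L  W  W  W  W  W  W  L  W  L  W  L  W  W  W  W  W  W
Position 32 is W, so the first player wins.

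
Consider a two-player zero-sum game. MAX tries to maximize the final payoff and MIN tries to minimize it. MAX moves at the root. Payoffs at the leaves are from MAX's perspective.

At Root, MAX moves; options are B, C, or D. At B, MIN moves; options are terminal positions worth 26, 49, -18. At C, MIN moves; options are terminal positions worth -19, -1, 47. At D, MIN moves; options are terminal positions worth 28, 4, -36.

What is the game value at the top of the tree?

-18

B (MIN): min(26, 49, -18) = -18
C (MIN): min(-19, -1, 47) = -19
D (MIN): min(28, 4, -36) = -36
Root (MAX): max(-18, -19, -36) = -18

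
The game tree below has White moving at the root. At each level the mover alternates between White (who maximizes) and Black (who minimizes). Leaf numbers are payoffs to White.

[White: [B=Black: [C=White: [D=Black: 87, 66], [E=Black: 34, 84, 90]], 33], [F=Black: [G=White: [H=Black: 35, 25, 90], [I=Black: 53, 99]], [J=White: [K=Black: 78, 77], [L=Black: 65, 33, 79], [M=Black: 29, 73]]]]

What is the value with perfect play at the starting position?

53

D (Black): min(87, 66) = 66
E (Black): min(34, 84, 90) = 34
C (White): max(66, 34) = 66
B (Black): min(66, 33) = 33
H (Black): min(35, 25, 90) = 25
I (Black): min(53, 99) = 53
G (White): max(25, 53) = 53
K (Black): min(78, 77) = 77
L (Black): min(65, 33, 79) = 33
M (Black): min(29, 73) = 29
J (White): max(77, 33, 29) = 77
F (Black): min(53, 77) = 53
Root (White): max(33, 53) = 53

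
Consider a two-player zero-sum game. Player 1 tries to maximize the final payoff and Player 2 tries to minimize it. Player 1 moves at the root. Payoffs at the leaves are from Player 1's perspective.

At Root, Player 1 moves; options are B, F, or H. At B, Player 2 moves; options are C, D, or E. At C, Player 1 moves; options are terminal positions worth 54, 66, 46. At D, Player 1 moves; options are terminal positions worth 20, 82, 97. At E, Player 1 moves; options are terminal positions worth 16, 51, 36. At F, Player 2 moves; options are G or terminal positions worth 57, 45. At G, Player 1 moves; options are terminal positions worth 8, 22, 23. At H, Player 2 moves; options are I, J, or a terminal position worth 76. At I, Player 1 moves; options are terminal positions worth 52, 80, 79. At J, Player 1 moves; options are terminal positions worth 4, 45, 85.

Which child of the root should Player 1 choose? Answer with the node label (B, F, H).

C (Player 1): max(54, 66, 46) = 66
D (Player 1): max(20, 82, 97) = 97
E (Player 1): max(16, 51, 36) = 51
B (Player 2): min(66, 97, 51) = 51
G (Player 1): max(8, 22, 23) = 23
F (Player 2): min(23, 57, 45) = 23
I (Player 1): max(52, 80, 79) = 80
J (Player 1): max(4, 45, 85) = 85
H (Player 2): min(80, 85, 76) = 76
Root (Player 1): max(51, 23, 76) = 76
Player 1 picks the child with the highest value: H (value 76).

H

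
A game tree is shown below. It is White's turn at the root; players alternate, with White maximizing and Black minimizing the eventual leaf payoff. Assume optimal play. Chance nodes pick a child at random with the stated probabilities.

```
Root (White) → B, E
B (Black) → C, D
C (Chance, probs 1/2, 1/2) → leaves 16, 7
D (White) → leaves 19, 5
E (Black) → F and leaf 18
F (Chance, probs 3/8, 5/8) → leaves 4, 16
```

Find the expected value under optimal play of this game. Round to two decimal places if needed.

C (Chance): 1/2·16 + 1/2·7 = 11.5
D (White): max(19, 5) = 19
B (Black): min(11.5, 19) = 11.5
F (Chance): 3/8·4 + 5/8·16 = 11.5
E (Black): min(11.5, 18) = 11.5
Root (White): max(11.5, 11.5) = 11.5

11.5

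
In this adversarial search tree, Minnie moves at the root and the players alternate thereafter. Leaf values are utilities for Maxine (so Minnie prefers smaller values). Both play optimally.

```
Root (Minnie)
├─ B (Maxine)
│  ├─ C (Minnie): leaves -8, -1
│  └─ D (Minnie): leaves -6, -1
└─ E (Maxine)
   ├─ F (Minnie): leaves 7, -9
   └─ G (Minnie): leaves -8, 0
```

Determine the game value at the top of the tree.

-8

C (Minnie): min(-8, -1) = -8
D (Minnie): min(-6, -1) = -6
B (Maxine): max(-8, -6) = -6
F (Minnie): min(7, -9) = -9
G (Minnie): min(-8, 0) = -8
E (Maxine): max(-9, -8) = -8
Root (Minnie): min(-6, -8) = -8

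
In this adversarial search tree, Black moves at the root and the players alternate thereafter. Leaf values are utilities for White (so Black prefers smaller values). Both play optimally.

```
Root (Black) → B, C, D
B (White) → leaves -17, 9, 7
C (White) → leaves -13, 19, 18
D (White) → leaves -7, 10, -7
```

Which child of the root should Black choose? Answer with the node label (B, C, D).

B

B (White): max(-17, 9, 7) = 9
C (White): max(-13, 19, 18) = 19
D (White): max(-7, 10, -7) = 10
Root (Black): min(9, 19, 10) = 9
Black picks the child with the lowest value: B (value 9).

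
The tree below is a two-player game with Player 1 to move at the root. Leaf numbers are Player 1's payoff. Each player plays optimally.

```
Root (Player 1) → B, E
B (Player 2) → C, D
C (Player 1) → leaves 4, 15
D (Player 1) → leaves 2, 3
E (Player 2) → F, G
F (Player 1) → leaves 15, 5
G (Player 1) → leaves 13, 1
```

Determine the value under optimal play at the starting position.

13

C (Player 1): max(4, 15) = 15
D (Player 1): max(2, 3) = 3
B (Player 2): min(15, 3) = 3
F (Player 1): max(15, 5) = 15
G (Player 1): max(13, 1) = 13
E (Player 2): min(15, 13) = 13
Root (Player 1): max(3, 13) = 13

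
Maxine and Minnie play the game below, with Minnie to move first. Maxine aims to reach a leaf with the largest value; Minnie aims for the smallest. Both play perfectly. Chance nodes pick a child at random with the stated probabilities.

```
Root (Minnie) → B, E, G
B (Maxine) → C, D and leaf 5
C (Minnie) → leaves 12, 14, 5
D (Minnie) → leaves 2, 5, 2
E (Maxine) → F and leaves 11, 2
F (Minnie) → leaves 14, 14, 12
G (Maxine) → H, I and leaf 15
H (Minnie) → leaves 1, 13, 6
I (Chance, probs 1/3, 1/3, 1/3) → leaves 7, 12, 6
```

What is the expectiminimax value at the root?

C (Minnie): min(12, 14, 5) = 5
D (Minnie): min(2, 5, 2) = 2
B (Maxine): max(5, 2, 5) = 5
F (Minnie): min(14, 14, 12) = 12
E (Maxine): max(12, 11, 2) = 12
H (Minnie): min(1, 13, 6) = 1
I (Chance): 1/3·7 + 1/3·12 + 1/3·6 = 8.33
G (Maxine): max(1, 8.33, 15) = 15
Root (Minnie): min(5, 12, 15) = 5

5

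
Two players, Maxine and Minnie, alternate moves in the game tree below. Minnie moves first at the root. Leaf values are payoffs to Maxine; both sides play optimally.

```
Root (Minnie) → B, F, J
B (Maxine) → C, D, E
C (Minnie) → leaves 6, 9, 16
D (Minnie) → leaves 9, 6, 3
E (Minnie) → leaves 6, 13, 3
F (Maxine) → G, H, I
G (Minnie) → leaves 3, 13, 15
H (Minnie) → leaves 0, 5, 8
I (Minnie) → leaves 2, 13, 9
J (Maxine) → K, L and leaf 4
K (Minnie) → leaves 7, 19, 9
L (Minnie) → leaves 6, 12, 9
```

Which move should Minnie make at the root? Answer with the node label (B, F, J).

C (Minnie): min(6, 9, 16) = 6
D (Minnie): min(9, 6, 3) = 3
E (Minnie): min(6, 13, 3) = 3
B (Maxine): max(6, 3, 3) = 6
G (Minnie): min(3, 13, 15) = 3
H (Minnie): min(0, 5, 8) = 0
I (Minnie): min(2, 13, 9) = 2
F (Maxine): max(3, 0, 2) = 3
K (Minnie): min(7, 19, 9) = 7
L (Minnie): min(6, 12, 9) = 6
J (Maxine): max(7, 6, 4) = 7
Root (Minnie): min(6, 3, 7) = 3
Minnie picks the child with the lowest value: F (value 3).

F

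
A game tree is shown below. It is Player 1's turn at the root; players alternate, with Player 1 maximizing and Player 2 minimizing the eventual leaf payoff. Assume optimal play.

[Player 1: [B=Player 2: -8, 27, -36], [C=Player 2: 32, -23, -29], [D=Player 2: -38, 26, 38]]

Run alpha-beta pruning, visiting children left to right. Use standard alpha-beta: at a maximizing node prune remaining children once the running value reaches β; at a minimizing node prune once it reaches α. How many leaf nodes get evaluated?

B [α=-∞,β=+∞]: v=-36
C [α=-36,β=+∞]: v=-29
D [α=-29,β=+∞]: v=-38 after child 1 ≤ α → α-cutoff, skip 2
Root [α=-∞,β=+∞]: v=-29
Leaves evaluated: 7 of 9.

7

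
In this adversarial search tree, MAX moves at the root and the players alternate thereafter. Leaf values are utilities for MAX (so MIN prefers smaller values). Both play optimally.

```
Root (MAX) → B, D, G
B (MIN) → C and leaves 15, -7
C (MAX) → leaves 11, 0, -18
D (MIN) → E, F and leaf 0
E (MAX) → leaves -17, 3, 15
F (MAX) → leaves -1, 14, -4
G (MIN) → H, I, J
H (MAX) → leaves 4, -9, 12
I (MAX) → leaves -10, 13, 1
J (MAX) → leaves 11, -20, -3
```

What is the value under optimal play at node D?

E: max(-17, 3, 15) = 15
F: max(-1, 14, -4) = 14
D: min(15, 14, 0) = 0

0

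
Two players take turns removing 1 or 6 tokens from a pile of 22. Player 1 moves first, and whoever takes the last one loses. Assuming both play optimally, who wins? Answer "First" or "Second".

Positions where the player to move wins (W) vs loses (L):
i:   0  1  2  3  4  5  6  7  8  9 10 11 12 13 14 15 16 17 18 19 20 21 22
     W  L  W  L  W  L  W  W  L  W  L  W  L  W  W  L  W  L  W  L  W  W  L
Position 22 is L, so the second player wins.

Second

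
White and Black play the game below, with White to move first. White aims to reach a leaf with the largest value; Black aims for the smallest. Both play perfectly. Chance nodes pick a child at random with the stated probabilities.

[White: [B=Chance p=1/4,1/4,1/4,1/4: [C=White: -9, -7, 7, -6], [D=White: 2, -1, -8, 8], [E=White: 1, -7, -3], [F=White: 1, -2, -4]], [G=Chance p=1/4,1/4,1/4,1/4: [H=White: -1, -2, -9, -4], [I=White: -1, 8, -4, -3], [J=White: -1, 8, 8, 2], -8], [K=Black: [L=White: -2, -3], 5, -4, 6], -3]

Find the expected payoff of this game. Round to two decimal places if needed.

4.25

C (White): max(-9, -7, 7, -6) = 7
D (White): max(2, -1, -8, 8) = 8
E (White): max(1, -7, -3) = 1
F (White): max(1, -2, -4) = 1
B (Chance): 1/4·7 + 1/4·8 + 1/4·1 + 1/4·1 = 4.25
H (White): max(-1, -2, -9, -4) = -1
I (White): max(-1, 8, -4, -3) = 8
J (White): max(-1, 8, 8, 2) = 8
G (Chance): 1/4·-1 + 1/4·8 + 1/4·8 + 1/4·-8 = 1.75
L (White): max(-2, -3) = -2
K (Black): min(-2, 5, -4, 6) = -4
Root (White): max(4.25, 1.75, -4, -3) = 4.25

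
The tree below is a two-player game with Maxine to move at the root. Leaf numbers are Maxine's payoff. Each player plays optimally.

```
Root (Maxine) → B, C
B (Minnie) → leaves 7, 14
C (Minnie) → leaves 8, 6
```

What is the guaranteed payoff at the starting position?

B (Minnie): min(7, 14) = 7
C (Minnie): min(8, 6) = 6
Root (Maxine): max(7, 6) = 7

7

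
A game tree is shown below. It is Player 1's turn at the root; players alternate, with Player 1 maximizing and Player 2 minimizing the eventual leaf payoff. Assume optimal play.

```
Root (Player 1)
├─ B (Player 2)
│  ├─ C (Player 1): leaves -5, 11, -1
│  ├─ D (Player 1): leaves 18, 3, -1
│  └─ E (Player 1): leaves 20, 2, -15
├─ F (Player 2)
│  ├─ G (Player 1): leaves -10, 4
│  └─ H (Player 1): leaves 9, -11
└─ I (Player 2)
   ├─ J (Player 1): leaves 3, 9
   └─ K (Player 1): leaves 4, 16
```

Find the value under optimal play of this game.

C (Player 1): max(-5, 11, -1) = 11
D (Player 1): max(18, 3, -1) = 18
E (Player 1): max(20, 2, -15) = 20
B (Player 2): min(11, 18, 20) = 11
G (Player 1): max(-10, 4) = 4
H (Player 1): max(9, -11) = 9
F (Player 2): min(4, 9) = 4
J (Player 1): max(3, 9) = 9
K (Player 1): max(4, 16) = 16
I (Player 2): min(9, 16) = 9
Root (Player 1): max(11, 4, 9) = 11

11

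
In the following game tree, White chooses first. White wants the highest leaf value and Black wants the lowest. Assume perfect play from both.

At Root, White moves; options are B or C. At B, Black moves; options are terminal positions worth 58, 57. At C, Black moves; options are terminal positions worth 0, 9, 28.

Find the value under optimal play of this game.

B (Black): min(58, 57) = 57
C (Black): min(0, 9, 28) = 0
Root (White): max(57, 0) = 57

57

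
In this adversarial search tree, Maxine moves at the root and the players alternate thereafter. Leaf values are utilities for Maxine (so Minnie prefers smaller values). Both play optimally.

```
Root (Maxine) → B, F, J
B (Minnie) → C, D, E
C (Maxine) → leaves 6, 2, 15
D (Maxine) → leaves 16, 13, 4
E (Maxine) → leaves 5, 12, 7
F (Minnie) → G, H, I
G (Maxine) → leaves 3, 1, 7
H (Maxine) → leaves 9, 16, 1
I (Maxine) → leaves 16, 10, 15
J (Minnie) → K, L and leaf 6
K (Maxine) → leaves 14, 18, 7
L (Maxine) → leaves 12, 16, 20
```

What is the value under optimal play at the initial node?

12

C (Maxine): max(6, 2, 15) = 15
D (Maxine): max(16, 13, 4) = 16
E (Maxine): max(5, 12, 7) = 12
B (Minnie): min(15, 16, 12) = 12
G (Maxine): max(3, 1, 7) = 7
H (Maxine): max(9, 16, 1) = 16
I (Maxine): max(16, 10, 15) = 16
F (Minnie): min(7, 16, 16) = 7
K (Maxine): max(14, 18, 7) = 18
L (Maxine): max(12, 16, 20) = 20
J (Minnie): min(18, 20, 6) = 6
Root (Maxine): max(12, 7, 6) = 12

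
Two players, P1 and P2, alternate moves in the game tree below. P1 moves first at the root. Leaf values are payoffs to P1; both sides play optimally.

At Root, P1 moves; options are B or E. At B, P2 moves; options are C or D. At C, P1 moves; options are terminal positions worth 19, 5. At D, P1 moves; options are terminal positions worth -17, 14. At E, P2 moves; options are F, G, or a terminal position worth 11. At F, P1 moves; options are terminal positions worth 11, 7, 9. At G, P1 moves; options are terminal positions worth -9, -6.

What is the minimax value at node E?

-6

F: max(11, 7, 9) = 11
G: max(-9, -6) = -6
E: min(11, -6, 11) = -6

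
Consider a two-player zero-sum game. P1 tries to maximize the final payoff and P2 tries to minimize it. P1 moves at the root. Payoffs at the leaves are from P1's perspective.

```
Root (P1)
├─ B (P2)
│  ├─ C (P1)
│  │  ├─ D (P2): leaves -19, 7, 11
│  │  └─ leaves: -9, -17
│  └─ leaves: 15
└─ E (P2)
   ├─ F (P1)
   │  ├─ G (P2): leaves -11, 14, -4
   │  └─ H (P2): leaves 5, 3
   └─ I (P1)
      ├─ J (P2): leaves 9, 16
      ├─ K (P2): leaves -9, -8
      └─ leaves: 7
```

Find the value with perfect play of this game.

3

D (P2): min(-19, 7, 11) = -19
C (P1): max(-19, -9, -17) = -9
B (P2): min(-9, 15) = -9
G (P2): min(-11, 14, -4) = -11
H (P2): min(5, 3) = 3
F (P1): max(-11, 3) = 3
J (P2): min(9, 16) = 9
K (P2): min(-9, -8) = -9
I (P1): max(9, -9, 7) = 9
E (P2): min(3, 9) = 3
Root (P1): max(-9, 3) = 3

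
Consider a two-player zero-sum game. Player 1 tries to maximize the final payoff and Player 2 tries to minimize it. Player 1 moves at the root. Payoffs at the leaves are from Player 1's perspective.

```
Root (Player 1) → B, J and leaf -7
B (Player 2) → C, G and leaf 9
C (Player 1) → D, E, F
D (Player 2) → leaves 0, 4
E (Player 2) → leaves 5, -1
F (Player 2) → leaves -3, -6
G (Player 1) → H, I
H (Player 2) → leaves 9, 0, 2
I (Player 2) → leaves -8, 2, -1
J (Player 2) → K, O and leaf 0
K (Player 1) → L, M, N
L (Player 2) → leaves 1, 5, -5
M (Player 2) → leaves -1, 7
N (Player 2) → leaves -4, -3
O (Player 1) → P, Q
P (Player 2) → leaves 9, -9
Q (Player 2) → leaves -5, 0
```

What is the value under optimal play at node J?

L: min(1, 5, -5) = -5
M: min(-1, 7) = -1
N: min(-4, -3) = -4
K: max(-5, -1, -4) = -1
P: min(9, -9) = -9
Q: min(-5, 0) = -5
O: max(-9, -5) = -5
J: min(-1, -5, 0) = -5

-5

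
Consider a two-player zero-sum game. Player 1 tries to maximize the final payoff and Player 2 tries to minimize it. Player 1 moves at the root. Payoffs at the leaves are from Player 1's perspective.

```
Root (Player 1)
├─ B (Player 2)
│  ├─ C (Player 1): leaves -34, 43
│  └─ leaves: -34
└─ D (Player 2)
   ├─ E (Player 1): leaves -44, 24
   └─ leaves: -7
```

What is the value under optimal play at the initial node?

C (Player 1): max(-34, 43) = 43
B (Player 2): min(43, -34) = -34
E (Player 1): max(-44, 24) = 24
D (Player 2): min(24, -7) = -7
Root (Player 1): max(-34, -7) = -7

-7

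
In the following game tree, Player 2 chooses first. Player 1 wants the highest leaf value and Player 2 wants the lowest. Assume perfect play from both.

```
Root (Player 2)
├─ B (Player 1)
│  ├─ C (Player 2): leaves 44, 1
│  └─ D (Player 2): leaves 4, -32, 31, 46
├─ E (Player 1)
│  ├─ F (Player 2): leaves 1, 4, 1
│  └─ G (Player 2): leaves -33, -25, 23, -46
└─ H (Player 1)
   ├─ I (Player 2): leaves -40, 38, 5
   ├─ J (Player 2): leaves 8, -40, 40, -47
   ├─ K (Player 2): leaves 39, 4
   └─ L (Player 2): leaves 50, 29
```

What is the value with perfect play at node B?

C: min(44, 1) = 1
D: min(4, -32, 31, 46) = -32
B: max(1, -32) = 1

1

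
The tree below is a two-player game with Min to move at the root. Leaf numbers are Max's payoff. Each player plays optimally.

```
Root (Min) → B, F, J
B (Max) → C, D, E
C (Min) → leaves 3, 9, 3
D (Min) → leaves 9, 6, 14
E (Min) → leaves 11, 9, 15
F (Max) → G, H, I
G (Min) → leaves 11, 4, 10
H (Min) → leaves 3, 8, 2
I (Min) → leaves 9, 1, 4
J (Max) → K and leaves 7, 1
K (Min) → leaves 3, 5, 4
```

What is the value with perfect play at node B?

9

C: min(3, 9, 3) = 3
D: min(9, 6, 14) = 6
E: min(11, 9, 15) = 9
B: max(3, 6, 9) = 9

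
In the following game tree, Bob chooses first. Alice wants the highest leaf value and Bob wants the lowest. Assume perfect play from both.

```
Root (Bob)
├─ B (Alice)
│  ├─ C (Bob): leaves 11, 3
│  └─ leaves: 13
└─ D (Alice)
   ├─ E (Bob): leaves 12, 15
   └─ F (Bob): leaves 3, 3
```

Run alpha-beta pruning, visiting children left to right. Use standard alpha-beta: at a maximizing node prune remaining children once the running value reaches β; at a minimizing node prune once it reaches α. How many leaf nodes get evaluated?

6

C [α=-∞,β=+∞]: v=3
B [α=-∞,β=+∞]: v=13
E [α=-∞,β=13]: v=12
F [α=12,β=13]: v=3 after child 1 ≤ α → α-cutoff, skip 1
D [α=-∞,β=13]: v=12
Root [α=-∞,β=+∞]: v=12
Leaves evaluated: 6 of 7.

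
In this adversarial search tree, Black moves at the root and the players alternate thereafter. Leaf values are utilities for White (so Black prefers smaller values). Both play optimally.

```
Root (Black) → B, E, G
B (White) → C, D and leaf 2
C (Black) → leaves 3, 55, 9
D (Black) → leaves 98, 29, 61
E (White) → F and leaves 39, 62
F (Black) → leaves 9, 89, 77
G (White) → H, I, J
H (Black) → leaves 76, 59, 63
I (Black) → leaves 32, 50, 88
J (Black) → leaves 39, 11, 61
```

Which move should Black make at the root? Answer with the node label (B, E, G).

C (Black): min(3, 55, 9) = 3
D (Black): min(98, 29, 61) = 29
B (White): max(3, 29, 2) = 29
F (Black): min(9, 89, 77) = 9
E (White): max(9, 39, 62) = 62
H (Black): min(76, 59, 63) = 59
I (Black): min(32, 50, 88) = 32
J (Black): min(39, 11, 61) = 11
G (White): max(59, 32, 11) = 59
Root (Black): min(29, 62, 59) = 29
Black picks the child with the lowest value: B (value 29).

B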